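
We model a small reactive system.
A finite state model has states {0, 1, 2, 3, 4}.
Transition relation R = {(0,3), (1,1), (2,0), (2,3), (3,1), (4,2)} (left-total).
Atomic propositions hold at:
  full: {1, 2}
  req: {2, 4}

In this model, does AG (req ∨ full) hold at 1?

Sat(req ∨ full) = {1, 2, 4}
AG (req ∨ full): greatest fixpoint, start Z0 = {1, 2, 4}, keep only states in Sat with every successor in Z. Z1 = {1, 4}; Z2 = {1}; fixed.
Sat(AG (req ∨ full)) = {1}
1 ∈ Sat(AG (req ∨ full)) = {1}, so the formula holds at 1.

Yes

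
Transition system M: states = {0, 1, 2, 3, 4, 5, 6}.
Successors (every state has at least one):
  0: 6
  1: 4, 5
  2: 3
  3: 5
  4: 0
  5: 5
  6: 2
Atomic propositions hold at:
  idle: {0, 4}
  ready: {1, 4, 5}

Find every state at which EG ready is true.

{1, 5}

EG ready: greatest fixpoint, start Z0 = {1, 4, 5}, keep only states in Sat with some successor in Z. Z1 = {1, 5}; fixed.
Sat(EG ready) = {1, 5}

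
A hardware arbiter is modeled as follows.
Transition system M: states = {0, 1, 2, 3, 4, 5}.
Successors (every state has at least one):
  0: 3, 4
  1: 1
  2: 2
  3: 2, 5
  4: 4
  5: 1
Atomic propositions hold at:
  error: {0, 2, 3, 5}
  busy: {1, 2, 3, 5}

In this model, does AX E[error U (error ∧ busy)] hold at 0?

Sat(error ∧ busy) = {2, 3, 5}
E[error U (error ∧ busy)]: least fixpoint, start Z0 = Sat((error ∧ busy)) = {2, 3, 5}, add states in Sat(error) with some successor in Z. Z1 = {0, 2, 3, 5}; fixed.
Sat(E[error U (error ∧ busy)]) = {0, 2, 3, 5}
Sat(AX E[error U (error ∧ busy)]) = {s : every successor in {0, 2, 3, 5}} = {2, 3}
0 ∉ Sat(AX E[error U (error ∧ busy)]) = {2, 3}, so the formula does not hold at 0.

No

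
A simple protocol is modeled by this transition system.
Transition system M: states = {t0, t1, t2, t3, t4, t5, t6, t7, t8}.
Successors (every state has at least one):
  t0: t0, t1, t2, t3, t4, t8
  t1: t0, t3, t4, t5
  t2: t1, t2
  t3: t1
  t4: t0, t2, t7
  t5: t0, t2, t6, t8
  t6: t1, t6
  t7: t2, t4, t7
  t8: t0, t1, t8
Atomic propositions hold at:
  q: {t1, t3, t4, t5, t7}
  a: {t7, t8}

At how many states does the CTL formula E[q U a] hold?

6

E[q U a]: least fixpoint, start Z0 = Sat(a) = {t7, t8}, add states in Sat(q) with some successor in Z. Z1 = {t4, t5, t7, t8}; Z2 = {t1, t4, t5, t7, t8}; Z3 = {t1, t3, t4, t5, t7, t8}; fixed.
Sat(E[q U a]) = {t1, t3, t4, t5, t7, t8}
|Sat(E[q U a])| = |{t1, t3, t4, t5, t7, t8}| = 6.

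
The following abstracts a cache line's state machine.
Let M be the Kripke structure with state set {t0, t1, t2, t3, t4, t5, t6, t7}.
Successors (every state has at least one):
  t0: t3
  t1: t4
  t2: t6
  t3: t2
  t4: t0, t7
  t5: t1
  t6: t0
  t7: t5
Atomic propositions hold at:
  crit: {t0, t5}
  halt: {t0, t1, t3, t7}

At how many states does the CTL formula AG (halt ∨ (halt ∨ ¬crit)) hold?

4

Sat(¬crit) = {t1, t2, t3, t4, t6, t7}
Sat(halt ∨ ¬crit) = {t0, t1, t2, t3, t4, t6, t7}
Sat(halt ∨ (halt ∨ ¬crit)) = {t0, t1, t2, t3, t4, t6, t7}
AG (halt ∨ (halt ∨ ¬crit)): greatest fixpoint, start Z0 = {t0, t1, t2, t3, t4, t6, t7}, keep only states in Sat with every successor in Z. Z1 = {t0, t1, t2, t3, t4, t6}; Z2 = {t0, t1, t2, t3, t6}; Z3 = {t0, t2, t3, t6}; fixed.
Sat(AG (halt ∨ (halt ∨ ¬crit))) = {t0, t2, t3, t6}
|Sat(AG (halt ∨ (halt ∨ ¬crit)))| = |{t0, t2, t3, t6}| = 4.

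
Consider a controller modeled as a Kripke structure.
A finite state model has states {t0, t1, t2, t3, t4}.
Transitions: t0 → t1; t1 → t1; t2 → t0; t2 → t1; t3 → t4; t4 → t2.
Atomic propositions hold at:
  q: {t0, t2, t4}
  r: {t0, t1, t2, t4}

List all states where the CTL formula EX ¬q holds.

Sat(¬q) = {t1, t3}
Sat(EX ¬q) = {s : some successor in {t1, t3}} = {t0, t1, t2}

{t0, t1, t2}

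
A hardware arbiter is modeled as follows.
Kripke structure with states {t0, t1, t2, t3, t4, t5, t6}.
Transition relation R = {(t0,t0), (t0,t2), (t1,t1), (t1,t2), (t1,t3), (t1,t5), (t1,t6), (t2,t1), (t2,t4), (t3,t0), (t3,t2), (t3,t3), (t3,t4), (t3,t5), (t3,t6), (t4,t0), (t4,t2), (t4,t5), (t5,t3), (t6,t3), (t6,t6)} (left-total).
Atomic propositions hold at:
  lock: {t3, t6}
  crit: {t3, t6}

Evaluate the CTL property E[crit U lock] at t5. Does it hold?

No

E[crit U lock]: least fixpoint, start Z0 = Sat(lock) = {t3, t6}, add states in Sat(crit) with some successor in Z. Already a fixed point.
Sat(E[crit U lock]) = {t3, t6}
t5 ∉ Sat(E[crit U lock]) = {t3, t6}, so the formula does not hold at t5.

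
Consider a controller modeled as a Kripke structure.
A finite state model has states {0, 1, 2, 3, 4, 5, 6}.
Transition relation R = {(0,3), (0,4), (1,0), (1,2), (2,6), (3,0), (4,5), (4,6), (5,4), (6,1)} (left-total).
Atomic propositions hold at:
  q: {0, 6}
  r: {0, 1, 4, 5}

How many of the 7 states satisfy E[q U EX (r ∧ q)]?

Sat(r ∧ q) = {0}
Sat(EX (r ∧ q)) = {s : some successor in {0}} = {1, 3}
E[q U EX (r ∧ q)]: least fixpoint, start Z0 = Sat(EX (r ∧ q)) = {1, 3}, add states in Sat(q) with some successor in Z. Z1 = {0, 1, 3, 6}; fixed.
Sat(E[q U EX (r ∧ q)]) = {0, 1, 3, 6}
|Sat(E[q U EX (r ∧ q)])| = |{0, 1, 3, 6}| = 4.

4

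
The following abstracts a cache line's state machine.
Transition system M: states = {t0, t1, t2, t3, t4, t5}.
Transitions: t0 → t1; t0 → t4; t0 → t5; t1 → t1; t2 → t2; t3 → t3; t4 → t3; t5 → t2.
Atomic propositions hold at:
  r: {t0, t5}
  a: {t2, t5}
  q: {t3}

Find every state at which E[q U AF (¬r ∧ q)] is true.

Sat(¬r) = {t1, t2, t3, t4}
Sat(¬r ∧ q) = {t3}
AF (¬r ∧ q): least fixpoint, start Z0 = {t3}, add states with every successor in Z. Z1 = {t3, t4}; fixed.
Sat(AF (¬r ∧ q)) = {t3, t4}
E[q U AF (¬r ∧ q)]: least fixpoint, start Z0 = Sat(AF (¬r ∧ q)) = {t3, t4}, add states in Sat(q) with some successor in Z. Already a fixed point.
Sat(E[q U AF (¬r ∧ q)]) = {t3, t4}

{t3, t4}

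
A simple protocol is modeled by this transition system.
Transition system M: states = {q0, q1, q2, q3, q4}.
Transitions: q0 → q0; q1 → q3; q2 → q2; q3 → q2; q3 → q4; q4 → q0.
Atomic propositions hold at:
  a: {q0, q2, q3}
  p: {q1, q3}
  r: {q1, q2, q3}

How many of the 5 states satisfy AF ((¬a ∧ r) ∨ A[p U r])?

Sat(¬a) = {q1, q4}
Sat(¬a ∧ r) = {q1}
A[p U r]: least fixpoint, start Z0 = Sat(r) = {q1, q2, q3}, add states in Sat(p) with every successor in Z. Already a fixed point.
Sat(A[p U r]) = {q1, q2, q3}
Sat((¬a ∧ r) ∨ A[p U r]) = {q1, q2, q3}
AF ((¬a ∧ r) ∨ A[p U r]): least fixpoint, start Z0 = {q1, q2, q3}, add states with every successor in Z. Already a fixed point.
Sat(AF ((¬a ∧ r) ∨ A[p U r])) = {q1, q2, q3}
|Sat(AF ((¬a ∧ r) ∨ A[p U r]))| = |{q1, q2, q3}| = 3.

3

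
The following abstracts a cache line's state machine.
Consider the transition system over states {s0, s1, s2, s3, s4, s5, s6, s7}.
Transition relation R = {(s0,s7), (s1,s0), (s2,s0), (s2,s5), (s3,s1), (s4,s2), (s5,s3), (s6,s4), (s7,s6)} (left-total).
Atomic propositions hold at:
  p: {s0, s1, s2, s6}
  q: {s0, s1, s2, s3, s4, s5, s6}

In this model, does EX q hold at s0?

Sat(EX q) = {s : some successor in {s0, s1, s2, s3, s4, s5, s6}} = {s1, s2, s3, s4, s5, s6, s7}
s0 ∉ Sat(EX q) = {s1, s2, s3, s4, s5, s6, s7}, so the formula does not hold at s0.

No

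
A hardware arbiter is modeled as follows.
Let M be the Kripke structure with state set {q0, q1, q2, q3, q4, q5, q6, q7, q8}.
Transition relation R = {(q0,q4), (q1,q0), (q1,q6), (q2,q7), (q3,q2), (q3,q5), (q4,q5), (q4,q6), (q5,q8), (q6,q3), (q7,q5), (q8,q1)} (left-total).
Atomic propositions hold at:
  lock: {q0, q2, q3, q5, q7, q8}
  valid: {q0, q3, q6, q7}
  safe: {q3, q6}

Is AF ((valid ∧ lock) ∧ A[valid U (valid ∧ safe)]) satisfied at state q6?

Sat(valid ∧ lock) = {q0, q3, q7}
Sat(valid ∧ safe) = {q3, q6}
A[valid U (valid ∧ safe)]: least fixpoint, start Z0 = Sat((valid ∧ safe)) = {q3, q6}, add states in Sat(valid) with every successor in Z. Already a fixed point.
Sat(A[valid U (valid ∧ safe)]) = {q3, q6}
Sat((valid ∧ lock) ∧ A[valid U (valid ∧ safe)]) = {q3}
AF ((valid ∧ lock) ∧ A[valid U (valid ∧ safe)]): least fixpoint, start Z0 = {q3}, add states with every successor in Z. Z1 = {q3, q6}; fixed.
Sat(AF ((valid ∧ lock) ∧ A[valid U (valid ∧ safe)])) = {q3, q6}
q6 ∈ Sat(AF ((valid ∧ lock) ∧ A[valid U (valid ∧ safe)])) = {q3, q6}, so the formula holds at q6.

Yes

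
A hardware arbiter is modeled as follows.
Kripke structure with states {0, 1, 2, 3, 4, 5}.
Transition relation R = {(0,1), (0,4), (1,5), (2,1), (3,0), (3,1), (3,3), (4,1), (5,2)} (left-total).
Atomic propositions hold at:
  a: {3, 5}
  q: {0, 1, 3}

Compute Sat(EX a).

{1, 3}

Sat(EX a) = {s : some successor in {3, 5}} = {1, 3}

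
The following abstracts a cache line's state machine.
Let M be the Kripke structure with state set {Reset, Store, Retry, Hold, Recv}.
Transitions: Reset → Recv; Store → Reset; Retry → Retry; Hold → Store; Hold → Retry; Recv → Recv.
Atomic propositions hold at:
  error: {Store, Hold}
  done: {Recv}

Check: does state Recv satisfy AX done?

Yes

Sat(AX done) = {s : every successor in {Recv}} = {Reset, Recv}
Recv ∈ Sat(AX done) = {Reset, Recv}, so the formula holds at Recv.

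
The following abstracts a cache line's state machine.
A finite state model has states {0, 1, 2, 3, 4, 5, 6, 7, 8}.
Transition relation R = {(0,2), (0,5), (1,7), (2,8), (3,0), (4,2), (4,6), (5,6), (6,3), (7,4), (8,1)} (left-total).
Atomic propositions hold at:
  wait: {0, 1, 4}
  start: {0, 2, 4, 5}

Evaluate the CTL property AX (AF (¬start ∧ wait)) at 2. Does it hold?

Yes

Sat(¬start) = {1, 3, 6, 7, 8}
Sat(¬start ∧ wait) = {1}
AF (¬start ∧ wait): least fixpoint, start Z0 = {1}, add states with every successor in Z. Z1 = {1, 8}; Z2 = {1, 2, 8}; fixed.
Sat(AF (¬start ∧ wait)) = {1, 2, 8}
Sat(AX (AF (¬start ∧ wait))) = {s : every successor in {1, 2, 8}} = {2, 8}
2 ∈ Sat(AX (AF (¬start ∧ wait))) = {2, 8}, so the formula holds at 2.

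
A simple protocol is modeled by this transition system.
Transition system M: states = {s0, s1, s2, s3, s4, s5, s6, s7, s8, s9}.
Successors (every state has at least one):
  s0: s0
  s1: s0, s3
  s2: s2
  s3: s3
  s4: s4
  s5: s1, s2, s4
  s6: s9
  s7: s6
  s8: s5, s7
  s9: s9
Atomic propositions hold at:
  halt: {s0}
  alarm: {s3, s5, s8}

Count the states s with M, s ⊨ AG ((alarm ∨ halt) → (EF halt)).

Sat(alarm ∨ halt) = {s0, s3, s5, s8}
EF halt: least fixpoint, start Z0 = {s0}, add states with some successor in Z. Z1 = {s0, s1}; Z2 = {s0, s1, s5}; Z3 = {s0, s1, s5, s8}; fixed.
Sat(EF halt) = {s0, s1, s5, s8}
Sat((alarm ∨ halt) → (EF halt)) = {s0, s1, s2, s4, s5, s6, s7, s8, s9}
AG ((alarm ∨ halt) → (EF halt)): greatest fixpoint, start Z0 = {s0, s1, s2, s4, s5, s6, s7, s8, s9}, keep only states in Sat with every successor in Z. Z1 = {s0, s2, s4, s5, s6, s7, s8, s9}; Z2 = {s0, s2, s4, s6, s7, s8, s9}; Z3 = {s0, s2, s4, s6, s7, s9}; fixed.
Sat(AG ((alarm ∨ halt) → (EF halt))) = {s0, s2, s4, s6, s7, s9}
|Sat(AG ((alarm ∨ halt) → (EF halt)))| = |{s0, s2, s4, s6, s7, s9}| = 6.

6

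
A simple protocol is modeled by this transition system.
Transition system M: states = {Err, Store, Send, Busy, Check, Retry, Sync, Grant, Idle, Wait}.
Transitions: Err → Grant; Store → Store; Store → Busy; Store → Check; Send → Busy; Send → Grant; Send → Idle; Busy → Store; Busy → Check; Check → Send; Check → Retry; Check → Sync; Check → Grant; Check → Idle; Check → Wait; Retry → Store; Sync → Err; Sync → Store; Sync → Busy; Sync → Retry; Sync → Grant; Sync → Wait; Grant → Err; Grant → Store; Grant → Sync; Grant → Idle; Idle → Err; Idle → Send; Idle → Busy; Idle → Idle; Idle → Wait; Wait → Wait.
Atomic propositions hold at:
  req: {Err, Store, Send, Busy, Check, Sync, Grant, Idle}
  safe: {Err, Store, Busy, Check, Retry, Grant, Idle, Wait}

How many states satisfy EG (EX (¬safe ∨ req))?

9

Sat(¬safe) = {Send, Sync}
Sat(¬safe ∨ req) = {Err, Store, Send, Busy, Check, Sync, Grant, Idle}
Sat(EX (¬safe ∨ req)) = {s : some successor in {Err, Store, Send, Busy, Check, Sync, Grant, Idle}} = {Err, Store, Send, Busy, Check, Retry, Sync, Grant, Idle}
EG (EX (¬safe ∨ req)): greatest fixpoint, start Z0 = {Err, Store, Send, Busy, Check, Retry, Sync, Grant, Idle}, keep only states in Sat with some successor in Z. Already a fixed point.
Sat(EG (EX (¬safe ∨ req))) = {Err, Store, Send, Busy, Check, Retry, Sync, Grant, Idle}
|Sat(EG (EX (¬safe ∨ req)))| = |{Err, Store, Send, Busy, Check, Retry, Sync, Grant, Idle}| = 9.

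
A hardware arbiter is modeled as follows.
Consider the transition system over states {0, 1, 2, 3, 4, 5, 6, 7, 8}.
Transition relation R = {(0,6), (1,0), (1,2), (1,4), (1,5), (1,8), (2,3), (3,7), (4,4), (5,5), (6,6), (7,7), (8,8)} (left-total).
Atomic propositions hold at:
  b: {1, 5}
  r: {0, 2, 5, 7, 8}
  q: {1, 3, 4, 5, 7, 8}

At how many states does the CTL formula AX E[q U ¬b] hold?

Sat(¬b) = {0, 2, 3, 4, 6, 7, 8}
E[q U ¬b]: least fixpoint, start Z0 = Sat(¬b) = {0, 2, 3, 4, 6, 7, 8}, add states in Sat(q) with some successor in Z. Z1 = {0, 1, 2, 3, 4, 6, 7, 8}; fixed.
Sat(E[q U ¬b]) = {0, 1, 2, 3, 4, 6, 7, 8}
Sat(AX E[q U ¬b]) = {s : every successor in {0, 1, 2, 3, 4, 6, 7, 8}} = {0, 2, 3, 4, 6, 7, 8}
|Sat(AX E[q U ¬b])| = |{0, 2, 3, 4, 6, 7, 8}| = 7.

7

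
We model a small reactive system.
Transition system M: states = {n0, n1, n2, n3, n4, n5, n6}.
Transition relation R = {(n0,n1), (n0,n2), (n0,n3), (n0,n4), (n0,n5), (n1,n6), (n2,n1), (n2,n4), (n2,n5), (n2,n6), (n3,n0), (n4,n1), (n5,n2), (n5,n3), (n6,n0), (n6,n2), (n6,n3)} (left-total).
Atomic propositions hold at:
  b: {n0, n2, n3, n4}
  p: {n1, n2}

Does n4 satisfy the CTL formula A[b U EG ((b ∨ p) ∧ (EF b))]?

Sat(b ∨ p) = {n0, n1, n2, n3, n4}
EF b: least fixpoint, start Z0 = {n0, n2, n3, n4}, add states with some successor in Z. Z1 = {n0, n2, n3, n4, n5, n6}; Z2 = {n0, n1, n2, n3, n4, n5, n6}; fixed.
Sat(EF b) = {n0, n1, n2, n3, n4, n5, n6}
Sat((b ∨ p) ∧ (EF b)) = {n0, n1, n2, n3, n4}
EG ((b ∨ p) ∧ (EF b)): greatest fixpoint, start Z0 = {n0, n1, n2, n3, n4}, keep only states in Sat with some successor in Z. Z1 = {n0, n2, n3, n4}; Z2 = {n0, n2, n3}; Z3 = {n0, n3}; fixed.
Sat(EG ((b ∨ p) ∧ (EF b))) = {n0, n3}
A[b U EG ((b ∨ p) ∧ (EF b))]: least fixpoint, start Z0 = Sat(EG ((b ∨ p) ∧ (EF b))) = {n0, n3}, add states in Sat(b) with every successor in Z. Already a fixed point.
Sat(A[b U EG ((b ∨ p) ∧ (EF b))]) = {n0, n3}
n4 ∉ Sat(A[b U EG ((b ∨ p) ∧ (EF b))]) = {n0, n3}, so the formula does not hold at n4.

No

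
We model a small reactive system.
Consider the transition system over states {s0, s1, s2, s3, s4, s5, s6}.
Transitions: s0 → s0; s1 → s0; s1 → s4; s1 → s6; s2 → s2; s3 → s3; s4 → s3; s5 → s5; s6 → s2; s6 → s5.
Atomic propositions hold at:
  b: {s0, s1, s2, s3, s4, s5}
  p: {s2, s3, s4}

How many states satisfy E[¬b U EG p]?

Sat(¬b) = {s6}
EG p: greatest fixpoint, start Z0 = {s2, s3, s4}, keep only states in Sat with some successor in Z. Already a fixed point.
Sat(EG p) = {s2, s3, s4}
E[¬b U EG p]: least fixpoint, start Z0 = Sat(EG p) = {s2, s3, s4}, add states in Sat(¬b) with some successor in Z. Z1 = {s2, s3, s4, s6}; fixed.
Sat(E[¬b U EG p]) = {s2, s3, s4, s6}
|Sat(E[¬b U EG p])| = |{s2, s3, s4, s6}| = 4.

4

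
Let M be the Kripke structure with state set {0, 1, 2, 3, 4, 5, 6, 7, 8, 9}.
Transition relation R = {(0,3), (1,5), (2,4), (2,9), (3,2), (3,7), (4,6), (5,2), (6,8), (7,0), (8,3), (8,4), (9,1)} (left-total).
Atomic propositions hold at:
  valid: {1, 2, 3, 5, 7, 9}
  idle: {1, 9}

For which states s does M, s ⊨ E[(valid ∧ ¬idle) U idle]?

Sat(¬idle) = {0, 2, 3, 4, 5, 6, 7, 8}
Sat(valid ∧ ¬idle) = {2, 3, 5, 7}
E[(valid ∧ ¬idle) U idle]: least fixpoint, start Z0 = Sat(idle) = {1, 9}, add states in Sat(valid ∧ ¬idle) with some successor in Z. Z1 = {1, 2, 9}; Z2 = {1, 2, 3, 5, 9}; fixed.
Sat(E[(valid ∧ ¬idle) U idle]) = {1, 2, 3, 5, 9}

{1, 2, 3, 5, 9}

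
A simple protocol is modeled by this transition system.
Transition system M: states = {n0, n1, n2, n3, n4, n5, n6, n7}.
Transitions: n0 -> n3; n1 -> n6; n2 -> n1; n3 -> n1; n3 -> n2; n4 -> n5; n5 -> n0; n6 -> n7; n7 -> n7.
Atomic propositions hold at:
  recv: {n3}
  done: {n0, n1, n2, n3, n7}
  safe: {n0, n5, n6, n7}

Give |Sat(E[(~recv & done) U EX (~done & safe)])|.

3

Sat(~recv) = {n0, n1, n2, n4, n5, n6, n7}
Sat(~recv & done) = {n0, n1, n2, n7}
Sat(~done) = {n4, n5, n6}
Sat(~done & safe) = {n5, n6}
Sat(EX (~done & safe)) = {s : some successor in {n5, n6}} = {n1, n4}
E[(~recv & done) U EX (~done & safe)]: least fixpoint, start Z0 = Sat(EX (~done & safe)) = {n1, n4}, add states in Sat(~recv & done) with some successor in Z. Z1 = {n1, n2, n4}; fixed.
Sat(E[(~recv & done) U EX (~done & safe)]) = {n1, n2, n4}
|Sat(E[(~recv & done) U EX (~done & safe)])| = |{n1, n2, n4}| = 3.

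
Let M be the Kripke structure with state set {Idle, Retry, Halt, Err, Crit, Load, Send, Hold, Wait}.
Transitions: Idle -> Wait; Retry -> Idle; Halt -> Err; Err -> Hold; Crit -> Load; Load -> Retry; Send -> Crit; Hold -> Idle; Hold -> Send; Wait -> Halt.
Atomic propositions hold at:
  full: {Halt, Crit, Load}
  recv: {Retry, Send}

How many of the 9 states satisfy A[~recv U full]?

Sat(~recv) = {Idle, Halt, Err, Crit, Load, Hold, Wait}
A[~recv U full]: least fixpoint, start Z0 = Sat(full) = {Halt, Crit, Load}, add states in Sat(~recv) with every successor in Z. Z1 = {Halt, Crit, Load, Wait}; Z2 = {Idle, Halt, Crit, Load, Wait}; fixed.
Sat(A[~recv U full]) = {Idle, Halt, Crit, Load, Wait}
|Sat(A[~recv U full])| = |{Idle, Halt, Crit, Load, Wait}| = 5.

5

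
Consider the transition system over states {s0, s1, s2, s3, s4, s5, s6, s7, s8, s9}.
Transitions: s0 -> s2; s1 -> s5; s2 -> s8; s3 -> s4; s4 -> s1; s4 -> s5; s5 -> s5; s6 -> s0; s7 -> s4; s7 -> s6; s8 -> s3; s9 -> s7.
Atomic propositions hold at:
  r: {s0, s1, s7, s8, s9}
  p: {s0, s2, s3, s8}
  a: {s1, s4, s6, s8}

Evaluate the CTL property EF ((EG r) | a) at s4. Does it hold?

Yes

EG r: greatest fixpoint, start Z0 = {s0, s1, s7, s8, s9}, keep only states in Sat with some successor in Z. Z1 = {s9}; Z2 = ∅; fixed.
Sat(EG r) = ∅
Sat((EG r) | a) = {s1, s4, s6, s8}
EF ((EG r) | a): least fixpoint, start Z0 = {s1, s4, s6, s8}, add states with some successor in Z. Z1 = {s1, s2, s3, s4, s6, s7, s8}; Z2 = {s0, s1, s2, s3, s4, s6, s7, s8, s9}; fixed.
Sat(EF ((EG r) | a)) = {s0, s1, s2, s3, s4, s6, s7, s8, s9}
s4 ∈ Sat(EF ((EG r) | a)) = {s0, s1, s2, s3, s4, s6, s7, s8, s9}, so the formula holds at s4.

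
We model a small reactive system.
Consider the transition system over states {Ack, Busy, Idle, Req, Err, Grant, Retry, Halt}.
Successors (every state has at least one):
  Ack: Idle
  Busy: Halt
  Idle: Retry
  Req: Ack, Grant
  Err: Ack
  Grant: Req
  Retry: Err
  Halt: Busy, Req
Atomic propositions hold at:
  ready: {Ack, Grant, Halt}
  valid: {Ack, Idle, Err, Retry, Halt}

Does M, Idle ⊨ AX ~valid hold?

Sat(~valid) = {Busy, Req, Grant}
Sat(AX ~valid) = {s : every successor in {Busy, Req, Grant}} = {Grant, Halt}
Idle ∉ Sat(AX ~valid) = {Grant, Halt}, so the formula does not hold at Idle.

No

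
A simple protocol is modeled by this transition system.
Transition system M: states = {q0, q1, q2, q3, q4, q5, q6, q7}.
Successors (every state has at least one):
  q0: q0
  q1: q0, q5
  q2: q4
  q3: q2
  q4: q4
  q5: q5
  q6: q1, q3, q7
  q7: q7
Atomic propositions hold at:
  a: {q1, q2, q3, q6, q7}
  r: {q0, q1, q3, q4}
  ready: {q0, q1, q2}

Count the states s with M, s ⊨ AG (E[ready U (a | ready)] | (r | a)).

5

Sat(a | ready) = {q0, q1, q2, q3, q6, q7}
E[ready U (a | ready)]: least fixpoint, start Z0 = Sat((a | ready)) = {q0, q1, q2, q3, q6, q7}, add states in Sat(ready) with some successor in Z. Already a fixed point.
Sat(E[ready U (a | ready)]) = {q0, q1, q2, q3, q6, q7}
Sat(r | a) = {q0, q1, q2, q3, q4, q6, q7}
Sat(E[ready U (a | ready)] | (r | a)) = {q0, q1, q2, q3, q4, q6, q7}
AG (E[ready U (a | ready)] | (r | a)): greatest fixpoint, start Z0 = {q0, q1, q2, q3, q4, q6, q7}, keep only states in Sat with every successor in Z. Z1 = {q0, q2, q3, q4, q6, q7}; Z2 = {q0, q2, q3, q4, q7}; fixed.
Sat(AG (E[ready U (a | ready)] | (r | a))) = {q0, q2, q3, q4, q7}
|Sat(AG (E[ready U (a | ready)] | (r | a)))| = |{q0, q2, q3, q4, q7}| = 5.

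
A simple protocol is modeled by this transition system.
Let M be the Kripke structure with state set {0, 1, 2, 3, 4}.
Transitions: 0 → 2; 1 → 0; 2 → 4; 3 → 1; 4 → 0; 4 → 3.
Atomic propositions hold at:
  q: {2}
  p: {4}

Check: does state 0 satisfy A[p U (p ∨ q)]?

Sat(p ∨ q) = {2, 4}
A[p U (p ∨ q)]: least fixpoint, start Z0 = Sat((p ∨ q)) = {2, 4}, add states in Sat(p) with every successor in Z. Already a fixed point.
Sat(A[p U (p ∨ q)]) = {2, 4}
0 ∉ Sat(A[p U (p ∨ q)]) = {2, 4}, so the formula does not hold at 0.

No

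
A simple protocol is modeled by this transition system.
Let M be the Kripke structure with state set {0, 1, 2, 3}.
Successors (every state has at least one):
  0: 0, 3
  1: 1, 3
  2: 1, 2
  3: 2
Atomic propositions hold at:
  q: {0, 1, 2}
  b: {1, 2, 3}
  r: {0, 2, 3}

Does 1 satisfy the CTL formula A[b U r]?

A[b U r]: least fixpoint, start Z0 = Sat(r) = {0, 2, 3}, add states in Sat(b) with every successor in Z. Already a fixed point.
Sat(A[b U r]) = {0, 2, 3}
1 ∉ Sat(A[b U r]) = {0, 2, 3}, so the formula does not hold at 1.

No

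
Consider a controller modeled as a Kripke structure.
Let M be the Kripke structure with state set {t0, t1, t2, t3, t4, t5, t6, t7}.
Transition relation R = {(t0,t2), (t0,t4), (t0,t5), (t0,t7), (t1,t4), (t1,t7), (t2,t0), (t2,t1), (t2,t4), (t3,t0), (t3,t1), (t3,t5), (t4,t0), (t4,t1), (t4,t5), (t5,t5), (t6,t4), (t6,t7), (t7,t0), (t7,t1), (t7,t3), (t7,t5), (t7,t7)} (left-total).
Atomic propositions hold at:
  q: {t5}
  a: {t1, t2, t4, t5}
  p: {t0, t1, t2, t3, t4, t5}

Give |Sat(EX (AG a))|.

AG a: greatest fixpoint, start Z0 = {t1, t2, t4, t5}, keep only states in Sat with every successor in Z. Z1 = {t5}; fixed.
Sat(AG a) = {t5}
Sat(EX (AG a)) = {s : some successor in {t5}} = {t0, t3, t4, t5, t7}
|Sat(EX (AG a))| = |{t0, t3, t4, t5, t7}| = 5.

5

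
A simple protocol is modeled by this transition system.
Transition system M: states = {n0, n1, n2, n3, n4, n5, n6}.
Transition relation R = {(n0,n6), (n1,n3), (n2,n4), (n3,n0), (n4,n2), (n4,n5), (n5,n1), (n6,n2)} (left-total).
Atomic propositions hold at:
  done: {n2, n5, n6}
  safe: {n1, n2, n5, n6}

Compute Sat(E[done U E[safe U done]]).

{n2, n5, n6}

E[safe U done]: least fixpoint, start Z0 = Sat(done) = {n2, n5, n6}, add states in Sat(safe) with some successor in Z. Already a fixed point.
Sat(E[safe U done]) = {n2, n5, n6}
E[done U E[safe U done]]: least fixpoint, start Z0 = Sat(E[safe U done]) = {n2, n5, n6}, add states in Sat(done) with some successor in Z. Already a fixed point.
Sat(E[done U E[safe U done]]) = {n2, n5, n6}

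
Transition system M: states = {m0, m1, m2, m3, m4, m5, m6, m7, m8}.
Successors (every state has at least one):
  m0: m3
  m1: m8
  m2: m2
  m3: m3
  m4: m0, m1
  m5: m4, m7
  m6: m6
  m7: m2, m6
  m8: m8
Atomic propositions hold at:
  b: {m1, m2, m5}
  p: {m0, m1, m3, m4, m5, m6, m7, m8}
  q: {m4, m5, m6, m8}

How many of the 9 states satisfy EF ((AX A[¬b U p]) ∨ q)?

Sat(¬b) = {m0, m3, m4, m6, m7, m8}
A[¬b U p]: least fixpoint, start Z0 = Sat(p) = {m0, m1, m3, m4, m5, m6, m7, m8}, add states in Sat(¬b) with every successor in Z. Already a fixed point.
Sat(A[¬b U p]) = {m0, m1, m3, m4, m5, m6, m7, m8}
Sat(AX A[¬b U p]) = {s : every successor in {m0, m1, m3, m4, m5, m6, m7, m8}} = {m0, m1, m3, m4, m5, m6, m8}
Sat((AX A[¬b U p]) ∨ q) = {m0, m1, m3, m4, m5, m6, m8}
EF ((AX A[¬b U p]) ∨ q): least fixpoint, start Z0 = {m0, m1, m3, m4, m5, m6, m8}, add states with some successor in Z. Z1 = {m0, m1, m3, m4, m5, m6, m7, m8}; fixed.
Sat(EF ((AX A[¬b U p]) ∨ q)) = {m0, m1, m3, m4, m5, m6, m7, m8}
|Sat(EF ((AX A[¬b U p]) ∨ q))| = |{m0, m1, m3, m4, m5, m6, m7, m8}| = 8.

8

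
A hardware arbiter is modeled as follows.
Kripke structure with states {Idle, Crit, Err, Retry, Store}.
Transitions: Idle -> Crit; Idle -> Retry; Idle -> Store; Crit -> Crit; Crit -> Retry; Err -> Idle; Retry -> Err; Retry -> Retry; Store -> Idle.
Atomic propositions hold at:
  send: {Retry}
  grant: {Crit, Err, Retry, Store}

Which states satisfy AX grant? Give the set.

{Idle, Crit, Retry}

Sat(AX grant) = {s : every successor in {Crit, Err, Retry, Store}} = {Idle, Crit, Retry}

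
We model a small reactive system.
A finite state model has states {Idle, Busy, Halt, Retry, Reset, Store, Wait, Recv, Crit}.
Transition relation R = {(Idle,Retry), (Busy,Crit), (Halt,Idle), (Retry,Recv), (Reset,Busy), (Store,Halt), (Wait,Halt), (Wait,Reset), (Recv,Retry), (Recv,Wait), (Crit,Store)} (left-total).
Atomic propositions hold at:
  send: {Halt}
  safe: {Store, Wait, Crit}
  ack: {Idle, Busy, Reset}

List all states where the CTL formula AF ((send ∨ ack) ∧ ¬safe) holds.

Sat(send ∨ ack) = {Idle, Busy, Halt, Reset}
Sat(¬safe) = {Idle, Busy, Halt, Retry, Reset, Recv}
Sat((send ∨ ack) ∧ ¬safe) = {Idle, Busy, Halt, Reset}
AF ((send ∨ ack) ∧ ¬safe): least fixpoint, start Z0 = {Idle, Busy, Halt, Reset}, add states with every successor in Z. Z1 = {Idle, Busy, Halt, Reset, Store, Wait}; Z2 = {Idle, Busy, Halt, Reset, Store, Wait, Crit}; fixed.
Sat(AF ((send ∨ ack) ∧ ¬safe)) = {Idle, Busy, Halt, Reset, Store, Wait, Crit}

{Idle, Busy, Halt, Reset, Store, Wait, Crit}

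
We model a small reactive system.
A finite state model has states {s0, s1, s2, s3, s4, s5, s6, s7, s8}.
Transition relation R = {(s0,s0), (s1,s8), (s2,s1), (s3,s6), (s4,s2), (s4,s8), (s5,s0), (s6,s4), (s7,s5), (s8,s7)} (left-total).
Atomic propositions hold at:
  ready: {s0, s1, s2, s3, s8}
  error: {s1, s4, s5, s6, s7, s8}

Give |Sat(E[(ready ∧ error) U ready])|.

5

Sat(ready ∧ error) = {s1, s8}
E[(ready ∧ error) U ready]: least fixpoint, start Z0 = Sat(ready) = {s0, s1, s2, s3, s8}, add states in Sat(ready ∧ error) with some successor in Z. Already a fixed point.
Sat(E[(ready ∧ error) U ready]) = {s0, s1, s2, s3, s8}
|Sat(E[(ready ∧ error) U ready])| = |{s0, s1, s2, s3, s8}| = 5.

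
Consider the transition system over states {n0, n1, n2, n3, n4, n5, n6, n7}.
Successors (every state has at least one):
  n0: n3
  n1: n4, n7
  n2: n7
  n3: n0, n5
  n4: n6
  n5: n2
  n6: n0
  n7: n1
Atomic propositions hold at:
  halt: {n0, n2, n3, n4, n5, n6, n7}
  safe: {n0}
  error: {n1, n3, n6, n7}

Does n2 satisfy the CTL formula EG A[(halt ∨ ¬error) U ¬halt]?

Sat(¬error) = {n0, n2, n4, n5}
Sat(halt ∨ ¬error) = {n0, n2, n3, n4, n5, n6, n7}
Sat(¬halt) = {n1}
A[(halt ∨ ¬error) U ¬halt]: least fixpoint, start Z0 = Sat(¬halt) = {n1}, add states in Sat(halt ∨ ¬error) with every successor in Z. Z1 = {n1, n7}; Z2 = {n1, n2, n7}; Z3 = {n1, n2, n5, n7}; fixed.
Sat(A[(halt ∨ ¬error) U ¬halt]) = {n1, n2, n5, n7}
EG A[(halt ∨ ¬error) U ¬halt]: greatest fixpoint, start Z0 = {n1, n2, n5, n7}, keep only states in Sat with some successor in Z. Already a fixed point.
Sat(EG A[(halt ∨ ¬error) U ¬halt]) = {n1, n2, n5, n7}
n2 ∈ Sat(EG A[(halt ∨ ¬error) U ¬halt]) = {n1, n2, n5, n7}, so the formula holds at n2.

Yes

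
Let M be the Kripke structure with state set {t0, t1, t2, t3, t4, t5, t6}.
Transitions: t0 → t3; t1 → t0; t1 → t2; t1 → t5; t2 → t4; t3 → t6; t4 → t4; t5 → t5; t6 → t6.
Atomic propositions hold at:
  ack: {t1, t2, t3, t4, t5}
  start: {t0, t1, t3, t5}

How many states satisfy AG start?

1

AG start: greatest fixpoint, start Z0 = {t0, t1, t3, t5}, keep only states in Sat with every successor in Z. Z1 = {t0, t5}; Z2 = {t5}; fixed.
Sat(AG start) = {t5}
|Sat(AG start)| = |{t5}| = 1.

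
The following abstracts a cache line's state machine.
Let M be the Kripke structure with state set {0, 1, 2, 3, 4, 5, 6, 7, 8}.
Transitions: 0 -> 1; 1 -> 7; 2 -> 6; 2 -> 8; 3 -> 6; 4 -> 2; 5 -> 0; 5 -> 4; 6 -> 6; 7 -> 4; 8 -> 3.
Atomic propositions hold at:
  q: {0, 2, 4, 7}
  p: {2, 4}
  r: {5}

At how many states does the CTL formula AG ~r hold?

Sat(~r) = {0, 1, 2, 3, 4, 6, 7, 8}
AG ~r: greatest fixpoint, start Z0 = {0, 1, 2, 3, 4, 6, 7, 8}, keep only states in Sat with every successor in Z. Already a fixed point.
Sat(AG ~r) = {0, 1, 2, 3, 4, 6, 7, 8}
|Sat(AG ~r)| = |{0, 1, 2, 3, 4, 6, 7, 8}| = 8.

8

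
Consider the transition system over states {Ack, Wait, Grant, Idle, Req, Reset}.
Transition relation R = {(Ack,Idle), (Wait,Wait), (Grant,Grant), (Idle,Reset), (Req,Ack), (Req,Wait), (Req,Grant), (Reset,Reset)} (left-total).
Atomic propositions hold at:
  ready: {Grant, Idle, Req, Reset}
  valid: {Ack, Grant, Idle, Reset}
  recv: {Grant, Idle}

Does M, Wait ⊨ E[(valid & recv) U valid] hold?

Sat(valid & recv) = {Grant, Idle}
E[(valid & recv) U valid]: least fixpoint, start Z0 = Sat(valid) = {Ack, Grant, Idle, Reset}, add states in Sat(valid & recv) with some successor in Z. Already a fixed point.
Sat(E[(valid & recv) U valid]) = {Ack, Grant, Idle, Reset}
Wait ∉ Sat(E[(valid & recv) U valid]) = {Ack, Grant, Idle, Reset}, so the formula does not hold at Wait.

No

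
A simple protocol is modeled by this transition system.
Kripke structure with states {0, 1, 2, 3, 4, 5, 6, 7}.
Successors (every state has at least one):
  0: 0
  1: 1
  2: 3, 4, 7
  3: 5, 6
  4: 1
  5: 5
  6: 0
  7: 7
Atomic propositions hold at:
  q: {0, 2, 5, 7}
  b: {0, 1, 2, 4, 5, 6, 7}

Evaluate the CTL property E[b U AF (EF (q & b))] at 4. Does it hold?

Sat(q & b) = {0, 2, 5, 7}
EF (q & b): least fixpoint, start Z0 = {0, 2, 5, 7}, add states with some successor in Z. Z1 = {0, 2, 3, 5, 6, 7}; fixed.
Sat(EF (q & b)) = {0, 2, 3, 5, 6, 7}
AF (EF (q & b)): least fixpoint, start Z0 = {0, 2, 3, 5, 6, 7}, add states with every successor in Z. Already a fixed point.
Sat(AF (EF (q & b))) = {0, 2, 3, 5, 6, 7}
E[b U AF (EF (q & b))]: least fixpoint, start Z0 = Sat(AF (EF (q & b))) = {0, 2, 3, 5, 6, 7}, add states in Sat(b) with some successor in Z. Already a fixed point.
Sat(E[b U AF (EF (q & b))]) = {0, 2, 3, 5, 6, 7}
4 ∉ Sat(E[b U AF (EF (q & b))]) = {0, 2, 3, 5, 6, 7}, so the formula does not hold at 4.

No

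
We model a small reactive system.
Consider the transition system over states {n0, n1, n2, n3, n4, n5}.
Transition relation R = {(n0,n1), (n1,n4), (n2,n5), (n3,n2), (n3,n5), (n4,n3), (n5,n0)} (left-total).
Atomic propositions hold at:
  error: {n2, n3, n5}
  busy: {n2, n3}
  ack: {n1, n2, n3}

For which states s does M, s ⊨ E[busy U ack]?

{n1, n2, n3}

E[busy U ack]: least fixpoint, start Z0 = Sat(ack) = {n1, n2, n3}, add states in Sat(busy) with some successor in Z. Already a fixed point.
Sat(E[busy U ack]) = {n1, n2, n3}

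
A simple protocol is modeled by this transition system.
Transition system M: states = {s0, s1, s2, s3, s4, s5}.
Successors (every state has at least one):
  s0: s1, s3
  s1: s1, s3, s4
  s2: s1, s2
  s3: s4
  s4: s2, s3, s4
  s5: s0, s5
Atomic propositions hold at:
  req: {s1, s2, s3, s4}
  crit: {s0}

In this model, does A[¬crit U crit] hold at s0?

Sat(¬crit) = {s1, s2, s3, s4, s5}
A[¬crit U crit]: least fixpoint, start Z0 = Sat(crit) = {s0}, add states in Sat(¬crit) with every successor in Z. Already a fixed point.
Sat(A[¬crit U crit]) = {s0}
s0 ∈ Sat(A[¬crit U crit]) = {s0}, so the formula holds at s0.

Yes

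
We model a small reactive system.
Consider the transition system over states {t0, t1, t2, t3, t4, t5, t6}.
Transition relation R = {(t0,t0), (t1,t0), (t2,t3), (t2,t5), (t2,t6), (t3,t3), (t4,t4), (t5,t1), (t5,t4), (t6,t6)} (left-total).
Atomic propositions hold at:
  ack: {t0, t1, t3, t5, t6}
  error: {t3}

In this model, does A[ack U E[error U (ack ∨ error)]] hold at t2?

Sat(ack ∨ error) = {t0, t1, t3, t5, t6}
E[error U (ack ∨ error)]: least fixpoint, start Z0 = Sat((ack ∨ error)) = {t0, t1, t3, t5, t6}, add states in Sat(error) with some successor in Z. Already a fixed point.
Sat(E[error U (ack ∨ error)]) = {t0, t1, t3, t5, t6}
A[ack U E[error U (ack ∨ error)]]: least fixpoint, start Z0 = Sat(E[error U (ack ∨ error)]) = {t0, t1, t3, t5, t6}, add states in Sat(ack) with every successor in Z. Already a fixed point.
Sat(A[ack U E[error U (ack ∨ error)]]) = {t0, t1, t3, t5, t6}
t2 ∉ Sat(A[ack U E[error U (ack ∨ error)]]) = {t0, t1, t3, t5, t6}, so the formula does not hold at t2.

No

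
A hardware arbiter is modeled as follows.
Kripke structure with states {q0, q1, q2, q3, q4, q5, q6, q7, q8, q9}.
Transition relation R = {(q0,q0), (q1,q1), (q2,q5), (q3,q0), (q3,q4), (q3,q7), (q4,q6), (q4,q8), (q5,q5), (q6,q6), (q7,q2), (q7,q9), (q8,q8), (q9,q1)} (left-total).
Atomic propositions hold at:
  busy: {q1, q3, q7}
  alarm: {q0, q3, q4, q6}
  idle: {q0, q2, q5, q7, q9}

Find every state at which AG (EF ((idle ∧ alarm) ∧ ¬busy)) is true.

Sat(idle ∧ alarm) = {q0}
Sat(¬busy) = {q0, q2, q4, q5, q6, q8, q9}
Sat((idle ∧ alarm) ∧ ¬busy) = {q0}
EF ((idle ∧ alarm) ∧ ¬busy): least fixpoint, start Z0 = {q0}, add states with some successor in Z. Z1 = {q0, q3}; fixed.
Sat(EF ((idle ∧ alarm) ∧ ¬busy)) = {q0, q3}
AG (EF ((idle ∧ alarm) ∧ ¬busy)): greatest fixpoint, start Z0 = {q0, q3}, keep only states in Sat with every successor in Z. Z1 = {q0}; fixed.
Sat(AG (EF ((idle ∧ alarm) ∧ ¬busy))) = {q0}

{q0}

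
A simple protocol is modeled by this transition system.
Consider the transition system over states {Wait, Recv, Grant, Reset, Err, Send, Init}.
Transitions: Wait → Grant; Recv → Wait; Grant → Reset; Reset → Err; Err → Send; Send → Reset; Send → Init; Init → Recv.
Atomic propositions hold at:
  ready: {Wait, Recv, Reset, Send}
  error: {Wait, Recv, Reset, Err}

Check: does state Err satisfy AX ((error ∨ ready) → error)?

Sat(error ∨ ready) = {Wait, Recv, Reset, Err, Send}
Sat((error ∨ ready) → error) = {Wait, Recv, Grant, Reset, Err, Init}
Sat(AX ((error ∨ ready) → error)) = {s : every successor in {Wait, Recv, Grant, Reset, Err, Init}} = {Wait, Recv, Grant, Reset, Send, Init}
Err ∉ Sat(AX ((error ∨ ready) → error)) = {Wait, Recv, Grant, Reset, Send, Init}, so the formula does not hold at Err.

No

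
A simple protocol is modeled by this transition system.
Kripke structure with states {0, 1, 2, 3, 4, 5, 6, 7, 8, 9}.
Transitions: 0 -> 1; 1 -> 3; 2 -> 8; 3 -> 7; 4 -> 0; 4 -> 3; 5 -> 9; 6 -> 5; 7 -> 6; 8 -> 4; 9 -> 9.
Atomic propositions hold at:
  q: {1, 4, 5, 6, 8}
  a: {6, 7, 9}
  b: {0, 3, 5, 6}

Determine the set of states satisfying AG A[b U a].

A[b U a]: least fixpoint, start Z0 = Sat(a) = {6, 7, 9}, add states in Sat(b) with every successor in Z. Z1 = {3, 5, 6, 7, 9}; fixed.
Sat(A[b U a]) = {3, 5, 6, 7, 9}
AG A[b U a]: greatest fixpoint, start Z0 = {3, 5, 6, 7, 9}, keep only states in Sat with every successor in Z. Already a fixed point.
Sat(AG A[b U a]) = {3, 5, 6, 7, 9}

{3, 5, 6, 7, 9}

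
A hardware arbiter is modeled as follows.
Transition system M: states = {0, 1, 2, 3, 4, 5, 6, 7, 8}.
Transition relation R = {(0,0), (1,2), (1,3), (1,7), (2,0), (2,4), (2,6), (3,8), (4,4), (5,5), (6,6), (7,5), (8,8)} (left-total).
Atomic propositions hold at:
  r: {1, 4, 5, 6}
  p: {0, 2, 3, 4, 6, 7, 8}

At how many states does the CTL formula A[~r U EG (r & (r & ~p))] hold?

Sat(~r) = {0, 2, 3, 7, 8}
Sat(~p) = {1, 5}
Sat(r & ~p) = {1, 5}
Sat(r & (r & ~p)) = {1, 5}
EG (r & (r & ~p)): greatest fixpoint, start Z0 = {1, 5}, keep only states in Sat with some successor in Z. Z1 = {5}; fixed.
Sat(EG (r & (r & ~p))) = {5}
A[~r U EG (r & (r & ~p))]: least fixpoint, start Z0 = Sat(EG (r & (r & ~p))) = {5}, add states in Sat(~r) with every successor in Z. Z1 = {5, 7}; fixed.
Sat(A[~r U EG (r & (r & ~p))]) = {5, 7}
|Sat(A[~r U EG (r & (r & ~p))])| = |{5, 7}| = 2.

2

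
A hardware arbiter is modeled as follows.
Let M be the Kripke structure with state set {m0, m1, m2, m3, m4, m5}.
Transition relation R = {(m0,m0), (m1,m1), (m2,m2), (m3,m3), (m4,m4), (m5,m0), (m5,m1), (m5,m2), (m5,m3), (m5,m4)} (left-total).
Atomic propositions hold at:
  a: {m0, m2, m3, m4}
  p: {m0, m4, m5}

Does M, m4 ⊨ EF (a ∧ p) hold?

Yes

Sat(a ∧ p) = {m0, m4}
EF (a ∧ p): least fixpoint, start Z0 = {m0, m4}, add states with some successor in Z. Z1 = {m0, m4, m5}; fixed.
Sat(EF (a ∧ p)) = {m0, m4, m5}
m4 ∈ Sat(EF (a ∧ p)) = {m0, m4, m5}, so the formula holds at m4.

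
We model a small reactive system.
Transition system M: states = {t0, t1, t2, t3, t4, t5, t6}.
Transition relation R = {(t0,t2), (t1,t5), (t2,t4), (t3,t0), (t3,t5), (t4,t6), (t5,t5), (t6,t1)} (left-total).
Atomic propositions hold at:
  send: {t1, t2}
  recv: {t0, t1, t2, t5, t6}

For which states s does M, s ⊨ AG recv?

AG recv: greatest fixpoint, start Z0 = {t0, t1, t2, t5, t6}, keep only states in Sat with every successor in Z. Z1 = {t0, t1, t5, t6}; Z2 = {t1, t5, t6}; fixed.
Sat(AG recv) = {t1, t5, t6}

{t1, t5, t6}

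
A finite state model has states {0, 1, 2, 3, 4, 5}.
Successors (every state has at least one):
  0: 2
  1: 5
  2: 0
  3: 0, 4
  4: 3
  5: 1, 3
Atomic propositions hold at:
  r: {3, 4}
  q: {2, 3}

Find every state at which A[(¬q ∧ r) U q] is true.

{2, 3, 4}

Sat(¬q) = {0, 1, 4, 5}
Sat(¬q ∧ r) = {4}
A[(¬q ∧ r) U q]: least fixpoint, start Z0 = Sat(q) = {2, 3}, add states in Sat(¬q ∧ r) with every successor in Z. Z1 = {2, 3, 4}; fixed.
Sat(A[(¬q ∧ r) U q]) = {2, 3, 4}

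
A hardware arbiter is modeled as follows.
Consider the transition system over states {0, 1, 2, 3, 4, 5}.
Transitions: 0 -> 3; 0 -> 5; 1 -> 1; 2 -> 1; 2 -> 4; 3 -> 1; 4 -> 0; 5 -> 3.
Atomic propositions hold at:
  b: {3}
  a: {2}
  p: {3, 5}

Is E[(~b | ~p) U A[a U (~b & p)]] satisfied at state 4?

Yes

Sat(~b) = {0, 1, 2, 4, 5}
Sat(~p) = {0, 1, 2, 4}
Sat(~b | ~p) = {0, 1, 2, 4, 5}
Sat(~b & p) = {5}
A[a U (~b & p)]: least fixpoint, start Z0 = Sat((~b & p)) = {5}, add states in Sat(a) with every successor in Z. Already a fixed point.
Sat(A[a U (~b & p)]) = {5}
E[(~b | ~p) U A[a U (~b & p)]]: least fixpoint, start Z0 = Sat(A[a U (~b & p)]) = {5}, add states in Sat(~b | ~p) with some successor in Z. Z1 = {0, 5}; Z2 = {0, 4, 5}; Z3 = {0, 2, 4, 5}; fixed.
Sat(E[(~b | ~p) U A[a U (~b & p)]]) = {0, 2, 4, 5}
4 ∈ Sat(E[(~b | ~p) U A[a U (~b & p)]]) = {0, 2, 4, 5}, so the formula holds at 4.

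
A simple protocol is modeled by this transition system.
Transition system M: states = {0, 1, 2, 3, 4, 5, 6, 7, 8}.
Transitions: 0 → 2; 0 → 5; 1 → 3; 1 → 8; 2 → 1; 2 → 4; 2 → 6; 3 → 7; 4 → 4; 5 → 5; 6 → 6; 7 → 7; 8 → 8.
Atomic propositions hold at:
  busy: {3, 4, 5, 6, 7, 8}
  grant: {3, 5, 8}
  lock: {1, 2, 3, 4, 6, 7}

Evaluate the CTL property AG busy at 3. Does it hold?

Yes

AG busy: greatest fixpoint, start Z0 = {3, 4, 5, 6, 7, 8}, keep only states in Sat with every successor in Z. Already a fixed point.
Sat(AG busy) = {3, 4, 5, 6, 7, 8}
3 ∈ Sat(AG busy) = {3, 4, 5, 6, 7, 8}, so the formula holds at 3.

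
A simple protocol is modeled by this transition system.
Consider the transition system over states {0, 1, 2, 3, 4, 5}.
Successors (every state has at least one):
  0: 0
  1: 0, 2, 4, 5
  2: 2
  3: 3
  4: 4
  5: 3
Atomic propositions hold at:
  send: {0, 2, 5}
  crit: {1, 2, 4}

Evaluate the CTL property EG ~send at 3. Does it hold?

Yes

Sat(~send) = {1, 3, 4}
EG ~send: greatest fixpoint, start Z0 = {1, 3, 4}, keep only states in Sat with some successor in Z. Already a fixed point.
Sat(EG ~send) = {1, 3, 4}
3 ∈ Sat(EG ~send) = {1, 3, 4}, so the formula holds at 3.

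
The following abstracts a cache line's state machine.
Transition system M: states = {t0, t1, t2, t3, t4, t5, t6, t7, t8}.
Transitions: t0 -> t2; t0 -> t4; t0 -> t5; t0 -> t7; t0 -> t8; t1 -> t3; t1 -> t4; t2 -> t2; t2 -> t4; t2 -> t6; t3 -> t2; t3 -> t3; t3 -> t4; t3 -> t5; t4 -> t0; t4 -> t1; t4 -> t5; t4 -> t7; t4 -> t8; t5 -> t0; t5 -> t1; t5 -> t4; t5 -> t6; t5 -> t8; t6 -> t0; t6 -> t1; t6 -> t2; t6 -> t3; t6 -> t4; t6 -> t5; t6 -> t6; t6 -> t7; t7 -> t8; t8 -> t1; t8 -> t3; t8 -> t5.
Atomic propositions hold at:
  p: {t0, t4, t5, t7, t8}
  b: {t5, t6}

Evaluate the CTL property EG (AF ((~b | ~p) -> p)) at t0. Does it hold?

Sat(~b) = {t0, t1, t2, t3, t4, t7, t8}
Sat(~p) = {t1, t2, t3, t6}
Sat(~b | ~p) = {t0, t1, t2, t3, t4, t6, t7, t8}
Sat((~b | ~p) -> p) = {t0, t4, t5, t7, t8}
AF ((~b | ~p) -> p): least fixpoint, start Z0 = {t0, t4, t5, t7, t8}, add states with every successor in Z. Already a fixed point.
Sat(AF ((~b | ~p) -> p)) = {t0, t4, t5, t7, t8}
EG (AF ((~b | ~p) -> p)): greatest fixpoint, start Z0 = {t0, t4, t5, t7, t8}, keep only states in Sat with some successor in Z. Already a fixed point.
Sat(EG (AF ((~b | ~p) -> p))) = {t0, t4, t5, t7, t8}
t0 ∈ Sat(EG (AF ((~b | ~p) -> p))) = {t0, t4, t5, t7, t8}, so the formula holds at t0.

Yes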